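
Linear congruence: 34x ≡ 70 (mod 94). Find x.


GCD(34, 94) = 2 divides 70
Divide: 17x ≡ 35 (mod 47)
x ≡ 38 (mod 47)


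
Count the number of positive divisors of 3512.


3512 = 2^3 × 439^1
d(3512) = (3+1) × (1+1) = 8

8 divisors


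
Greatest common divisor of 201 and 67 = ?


201 = 3 * 67 + 0
GCD = 67


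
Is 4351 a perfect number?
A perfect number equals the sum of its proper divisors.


Proper divisors of 4351: 1, 19, 229
Sum = 1 + 19 + 229 = 249

No, 4351 is not perfect (249 ≠ 4351)


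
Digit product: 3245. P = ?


3 × 2 × 4 × 5 = 120


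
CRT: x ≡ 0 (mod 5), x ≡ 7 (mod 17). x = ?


M = 5*17 = 85
M1 = M/5 = 17, M2 = M/17 = 5
M1^(-1) mod 5 = 3, M2^(-1) mod 17 = 7
x = 0*17*3 + 7*5*7 = 245
245 mod 85 = 75
Check: 75 mod 5 = 0 ✓, 75 mod 17 = 7 ✓

x ≡ 75 (mod 85)


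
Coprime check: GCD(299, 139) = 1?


Euclidean algorithm:
299 = 2 * 139 + 21
139 = 6 * 21 + 13
21 = 1 * 13 + 8
13 = 1 * 8 + 5
8 = 1 * 5 + 3
5 = 1 * 3 + 2
3 = 1 * 2 + 1
2 = 2 * 1 + 0
GCD(299, 139) = 1

Yes, coprime (GCD = 1)


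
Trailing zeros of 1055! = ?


floor(1055/5) = 211
floor(1055/25) = 42
floor(1055/125) = 8
floor(1055/625) = 1
Total = 262

262 trailing zeros


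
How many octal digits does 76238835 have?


76238835 in base 8 = 442647763
Number of digits = 9

9 digits (base 8)


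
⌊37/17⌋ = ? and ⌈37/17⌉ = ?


37/17 = 2.1765
floor = 2
ceil = 3

floor = 2, ceil = 3


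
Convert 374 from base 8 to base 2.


374 (base 8) = 252 (decimal)
252 (decimal) = 11111100 (base 2)


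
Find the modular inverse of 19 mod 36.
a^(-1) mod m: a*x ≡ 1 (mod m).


Use the extended Euclidean algorithm on (36, 19); each row r = 36*s + 19*t:
r=36, s=1, t=0
r=19, s=0, t=1
q=1: r=17, s=1, t=-1   [36*(1) + 19*(-1) = 17]
q=1: r=2, s=-1, t=2   [36*(-1) + 19*(2) = 2]
q=8: r=1, s=9, t=-17   [36*(9) + 19*(-17) = 1]
q=2: r=0, s=-19, t=36   [36*(-19) + 19*(36) = 0]
GCD = 1 with t = -17, so 19*(-17) ≡ 1 (mod 36)
Inverse = -17 mod 36 = 19
Check: 19 * 19 = 361 ≡ 1 (mod 36)

19^(-1) ≡ 19 (mod 36)


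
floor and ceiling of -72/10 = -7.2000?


-72/10 = -7.2000
floor = -8
ceil = -7

floor = -8, ceil = -7


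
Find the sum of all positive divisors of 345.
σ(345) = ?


Divisors of 345: 1, 3, 5, 15, 23, 69, 115, 345
Sum = 1 + 3 + 5 + 15 + 23 + 69 + 115 + 345 = 576

σ(345) = 576


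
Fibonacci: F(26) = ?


Sequence: 1, 1, 2, 3, 5, 8, 13, 21, 34, 55, 89, 144, 233, 377, 610, 987, 1597, 2584, 4181, 6765, 10946, 17711, 28657, 46368, 75025, 121393
F(26) = 121393


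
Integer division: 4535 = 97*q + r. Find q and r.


4535 = 97 * 46 + 73
Check: 4462 + 73 = 4535

q = 46, r = 73


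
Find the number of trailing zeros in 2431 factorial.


floor(2431/5) = 486
floor(2431/25) = 97
floor(2431/125) = 19
floor(2431/625) = 3
Total = 605

605 trailing zeros


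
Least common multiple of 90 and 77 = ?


GCD(90, 77) = 1
LCM = 90*77/1 = 6930/1 = 6930

LCM = 6930


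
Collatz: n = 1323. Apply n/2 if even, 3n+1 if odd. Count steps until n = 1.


1323 → 3970 → 1985 → 5956 → 2978 → 1489 → 4468 → 2234 → 1117 → 3352 → 1676 → 838 → 419 → 1258 → 629 → 1888 → 944 → 472 → 236 → 118 → 59 → 178 → 89 → 268 → 134 → 67 → 202 → 101 → 304 → 152 → 76 → 38 → 19 → 58 → 29 → 88 → 44 → 22 → 11 → 34 → 17 → 52 → 26 → 13 → 40 → 20 → 10 → 5 → 16 → 8 → 4 → 2 → 1
Total steps = 52

52 steps


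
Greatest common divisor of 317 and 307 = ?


317 = 1 * 307 + 10
307 = 30 * 10 + 7
10 = 1 * 7 + 3
7 = 2 * 3 + 1
3 = 3 * 1 + 0
GCD = 1


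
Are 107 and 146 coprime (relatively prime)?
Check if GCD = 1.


Euclidean algorithm:
146 = 1 * 107 + 39
107 = 2 * 39 + 29
39 = 1 * 29 + 10
29 = 2 * 10 + 9
10 = 1 * 9 + 1
9 = 9 * 1 + 0
GCD(107, 146) = 1

Yes, coprime (GCD = 1)


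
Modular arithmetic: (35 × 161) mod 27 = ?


35 × 161 = 5635
5635 mod 27 = 19


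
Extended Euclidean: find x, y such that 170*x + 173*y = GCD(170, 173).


Tabular extended Euclidean (each row: r = 170*s + 173*t):
r=170, s=1, t=0
r=173, s=0, t=1
q=0: r=170, s=1, t=0   [170*(1) + 173*(0) = 170]
q=1: r=3, s=-1, t=1   [170*(-1) + 173*(1) = 3]
q=56: r=2, s=57, t=-56   [170*(57) + 173*(-56) = 2]
q=1: r=1, s=-58, t=57   [170*(-58) + 173*(57) = 1]
q=2: r=0, s=173, t=-170   [170*(173) + 173*(-170) = 0]
GCD = 1; from the row with r=1: x=-58, y=57
Check: 170*(-58) + 173*(57) = -9860 + 9861 = 1

GCD = 1, x = -58, y = 57


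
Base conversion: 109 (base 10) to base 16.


109 (base 10) = 109 (decimal)
109 (decimal) = 6D (base 16)


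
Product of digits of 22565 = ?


2 × 2 × 5 × 6 × 5 = 600


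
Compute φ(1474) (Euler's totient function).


1474 = 2 × 11 × 67
Prime factors: 2, 11, 67
φ(1474) = 1474 × (1-1/2) × (1-1/11) × (1-1/67)
= 1474 × 1/2 × 10/11 × 66/67 = 660

φ(1474) = 660


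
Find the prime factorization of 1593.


1593 / 3 = 531
531 / 3 = 177
177 / 3 = 59
59 / 59 = 1
1593 = 3^3 × 59


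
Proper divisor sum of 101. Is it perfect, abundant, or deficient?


Proper divisors: 1
Sum = 1 = 1
1 < 101 → deficient

s(101) = 1 (deficient)


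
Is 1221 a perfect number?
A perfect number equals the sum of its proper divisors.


Proper divisors of 1221: 1, 3, 11, 33, 37, 111, 407
Sum = 1 + 3 + 11 + 33 + 37 + 111 + 407 = 603

No, 1221 is not perfect (603 ≠ 1221)


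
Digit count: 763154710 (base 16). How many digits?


763154710 in base 16 = 2D7CD116
Number of digits = 8

8 digits (base 16)


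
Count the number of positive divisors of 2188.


2188 = 2^2 × 547^1
d(2188) = (2+1) × (1+1) = 6

6 divisors


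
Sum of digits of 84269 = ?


8 + 4 + 2 + 6 + 9 = 29


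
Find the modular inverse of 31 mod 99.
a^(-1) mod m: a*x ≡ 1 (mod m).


Use the extended Euclidean algorithm on (99, 31); each row r = 99*s + 31*t:
r=99, s=1, t=0
r=31, s=0, t=1
q=3: r=6, s=1, t=-3   [99*(1) + 31*(-3) = 6]
q=5: r=1, s=-5, t=16   [99*(-5) + 31*(16) = 1]
q=6: r=0, s=31, t=-99   [99*(31) + 31*(-99) = 0]
GCD = 1 with t = 16, so 31*(16) ≡ 1 (mod 99)
Inverse = 16 mod 99 = 16
Check: 31 * 16 = 496 ≡ 1 (mod 99)

31^(-1) ≡ 16 (mod 99)


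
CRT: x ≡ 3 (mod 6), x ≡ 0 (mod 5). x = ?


M = 6*5 = 30
M1 = M/6 = 5, M2 = M/5 = 6
M1^(-1) mod 6 = 5, M2^(-1) mod 5 = 1
x = 3*5*5 + 0*6*1 = 75
75 mod 30 = 15
Check: 15 mod 6 = 3 ✓, 15 mod 5 = 0 ✓

x ≡ 15 (mod 30)


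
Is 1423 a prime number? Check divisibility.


Check divisors up to sqrt(1423) = 37.7227
No divisors found.
1423 is prime.

Yes, 1423 is prime


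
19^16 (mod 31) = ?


19^1 mod 31 = 19
19^2 mod 31 = 20
19^3 mod 31 = 8
19^4 mod 31 = 28
19^5 mod 31 = 5
19^6 mod 31 = 2
19^7 mod 31 = 7
19^8 mod 31 = 9
19^9 mod 31 = 16
19^10 mod 31 = 25
19^11 mod 31 = 10
19^12 mod 31 = 4
19^13 mod 31 = 14
19^14 mod 31 = 18
19^15 mod 31 = 1
19^16 mod 31 = 19


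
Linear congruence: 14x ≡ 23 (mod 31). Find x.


GCD(14, 31) = 1, unique solution
a^(-1) mod 31 = 20
x = 20 * 23 mod 31 = 26

x ≡ 26 (mod 31)


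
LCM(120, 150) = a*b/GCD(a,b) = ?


GCD(120, 150) = 30
LCM = 120*150/30 = 18000/30 = 600

LCM = 600


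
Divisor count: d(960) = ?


960 = 2^6 × 3^1 × 5^1
d(960) = (6+1) × (1+1) × (1+1) = 28

28 divisors


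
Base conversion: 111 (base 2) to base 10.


111 (base 2) = 7 (decimal)
7 (decimal) = 7 (base 10)


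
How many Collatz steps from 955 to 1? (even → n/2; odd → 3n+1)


955 → 2866 → 1433 → 4300 → 2150 → 1075 → 3226 → 1613 → 4840 → 2420 → 1210 → 605 → 1816 → 908 → 454 → 227 → 682 → 341 → 1024 → 512 → 256 → 128 → 64 → 32 → 16 → 8 → 4 → 2 → 1
Total steps = 28

28 steps


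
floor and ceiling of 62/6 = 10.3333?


62/6 = 10.3333
floor = 10
ceil = 11

floor = 10, ceil = 11


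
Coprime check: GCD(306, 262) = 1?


Euclidean algorithm:
306 = 1 * 262 + 44
262 = 5 * 44 + 42
44 = 1 * 42 + 2
42 = 21 * 2 + 0
GCD(306, 262) = 2

No, not coprime (GCD = 2)


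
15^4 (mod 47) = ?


15^1 mod 47 = 15
15^2 mod 47 = 37
15^3 mod 47 = 38
15^4 mod 47 = 6


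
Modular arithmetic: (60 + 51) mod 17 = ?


60 + 51 = 111
111 mod 17 = 9


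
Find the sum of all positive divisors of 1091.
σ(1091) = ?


Divisors of 1091: 1, 1091
Sum = 1 + 1091 = 1092

σ(1091) = 1092


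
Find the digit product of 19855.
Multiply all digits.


1 × 9 × 8 × 5 × 5 = 1800


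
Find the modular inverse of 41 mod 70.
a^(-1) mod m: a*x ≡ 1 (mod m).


Use the extended Euclidean algorithm on (70, 41); each row r = 70*s + 41*t:
r=70, s=1, t=0
r=41, s=0, t=1
q=1: r=29, s=1, t=-1   [70*(1) + 41*(-1) = 29]
q=1: r=12, s=-1, t=2   [70*(-1) + 41*(2) = 12]
q=2: r=5, s=3, t=-5   [70*(3) + 41*(-5) = 5]
q=2: r=2, s=-7, t=12   [70*(-7) + 41*(12) = 2]
q=2: r=1, s=17, t=-29   [70*(17) + 41*(-29) = 1]
q=2: r=0, s=-41, t=70   [70*(-41) + 41*(70) = 0]
GCD = 1 with t = -29, so 41*(-29) ≡ 1 (mod 70)
Inverse = -29 mod 70 = 41
Check: 41 * 41 = 1681 ≡ 1 (mod 70)

41^(-1) ≡ 41 (mod 70)


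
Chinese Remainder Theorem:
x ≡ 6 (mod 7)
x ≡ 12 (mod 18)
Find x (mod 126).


M = 7*18 = 126
M1 = M/7 = 18, M2 = M/18 = 7
M1^(-1) mod 7 = 2, M2^(-1) mod 18 = 13
x = 6*18*2 + 12*7*13 = 1308
1308 mod 126 = 48
Check: 48 mod 7 = 6 ✓, 48 mod 18 = 12 ✓

x ≡ 48 (mod 126)


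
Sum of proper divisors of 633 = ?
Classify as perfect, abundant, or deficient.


Proper divisors: 1, 3, 211
Sum = 1 + 3 + 211 = 215
215 < 633 → deficient

s(633) = 215 (deficient)


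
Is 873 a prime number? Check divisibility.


873 / 3 = 291 (exact division)
873 is NOT prime.

No, 873 is not prime


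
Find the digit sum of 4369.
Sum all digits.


4 + 3 + 6 + 9 = 22


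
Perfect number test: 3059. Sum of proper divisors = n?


Proper divisors of 3059: 1, 7, 19, 23, 133, 161, 437
Sum = 1 + 7 + 19 + 23 + 133 + 161 + 437 = 781

No, 3059 is not perfect (781 ≠ 3059)


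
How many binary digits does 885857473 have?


885857473 in base 2 = 110100110011010001110011000001
Number of digits = 30

30 digits (base 2)


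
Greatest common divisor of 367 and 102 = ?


367 = 3 * 102 + 61
102 = 1 * 61 + 41
61 = 1 * 41 + 20
41 = 2 * 20 + 1
20 = 20 * 1 + 0
GCD = 1


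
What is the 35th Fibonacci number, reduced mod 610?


F(k) mod 610 for k=1..35:
1, 1, 2, 3, 5, 8, 13, 21, 34, 55, 89, 144, 233, 377, 0, 377, 377, 144, 521, 55, 576, 21, 597, 8, 605, 3, 608, 1, 609, 0, 609, 609, 608, 607, 605
F(35) mod 610 = 605


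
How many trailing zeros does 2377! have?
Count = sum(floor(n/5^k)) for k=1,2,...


floor(2377/5) = 475
floor(2377/25) = 95
floor(2377/125) = 19
floor(2377/625) = 3
Total = 592

592 trailing zeros


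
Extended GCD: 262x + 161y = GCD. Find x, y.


Tabular extended Euclidean (each row: r = 262*s + 161*t):
r=262, s=1, t=0
r=161, s=0, t=1
q=1: r=101, s=1, t=-1   [262*(1) + 161*(-1) = 101]
q=1: r=60, s=-1, t=2   [262*(-1) + 161*(2) = 60]
q=1: r=41, s=2, t=-3   [262*(2) + 161*(-3) = 41]
q=1: r=19, s=-3, t=5   [262*(-3) + 161*(5) = 19]
q=2: r=3, s=8, t=-13   [262*(8) + 161*(-13) = 3]
q=6: r=1, s=-51, t=83   [262*(-51) + 161*(83) = 1]
q=3: r=0, s=161, t=-262   [262*(161) + 161*(-262) = 0]
GCD = 1; from the row with r=1: x=-51, y=83
Check: 262*(-51) + 161*(83) = -13362 + 13363 = 1

GCD = 1, x = -51, y = 83


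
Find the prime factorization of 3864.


3864 / 2 = 1932
1932 / 2 = 966
966 / 2 = 483
483 / 3 = 161
161 / 7 = 23
23 / 23 = 1
3864 = 2^3 × 3 × 7 × 23


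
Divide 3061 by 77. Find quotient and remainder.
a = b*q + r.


3061 = 77 * 39 + 58
Check: 3003 + 58 = 3061

q = 39, r = 58


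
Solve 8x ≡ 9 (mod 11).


GCD(8, 11) = 1, unique solution
a^(-1) mod 11 = 7
x = 7 * 9 mod 11 = 8

x ≡ 8 (mod 11)


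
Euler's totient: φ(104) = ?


104 = 2^3 × 13
Prime factors: 2, 13
φ(104) = 104 × (1-1/2) × (1-1/13)
= 104 × 1/2 × 12/13 = 48

φ(104) = 48


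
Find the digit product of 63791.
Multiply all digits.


6 × 3 × 7 × 9 × 1 = 1134


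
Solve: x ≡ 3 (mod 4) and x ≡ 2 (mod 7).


M = 4*7 = 28
M1 = M/4 = 7, M2 = M/7 = 4
M1^(-1) mod 4 = 3, M2^(-1) mod 7 = 2
x = 3*7*3 + 2*4*2 = 79
79 mod 28 = 23
Check: 23 mod 4 = 3 ✓, 23 mod 7 = 2 ✓

x ≡ 23 (mod 28)


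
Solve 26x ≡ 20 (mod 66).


GCD(26, 66) = 2 divides 20
Divide: 13x ≡ 10 (mod 33)
x ≡ 16 (mod 33)


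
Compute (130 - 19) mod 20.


130 - 19 = 111
111 mod 20 = 11


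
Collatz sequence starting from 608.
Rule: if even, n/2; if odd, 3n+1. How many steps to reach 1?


608 → 304 → 152 → 76 → 38 → 19 → 58 → 29 → 88 → 44 → 22 → 11 → 34 → 17 → 52 → 26 → 13 → 40 → 20 → 10 → 5 → 16 → 8 → 4 → 2 → 1
Total steps = 25

25 steps


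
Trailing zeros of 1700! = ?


floor(1700/5) = 340
floor(1700/25) = 68
floor(1700/125) = 13
floor(1700/625) = 2
Total = 423

423 trailing zeros


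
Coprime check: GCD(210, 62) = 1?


Euclidean algorithm:
210 = 3 * 62 + 24
62 = 2 * 24 + 14
24 = 1 * 14 + 10
14 = 1 * 10 + 4
10 = 2 * 4 + 2
4 = 2 * 2 + 0
GCD(210, 62) = 2

No, not coprime (GCD = 2)


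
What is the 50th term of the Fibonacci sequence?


Sequence: 1, 1, 2, 3, 5, 8, 13, 21, 34, 55, 89, 144, 233, 377, 610, 987, 1597, 2584, 4181, 6765, 10946, 17711, 28657, 46368, 75025, 121393, 196418, 317811, 514229, 832040, 1346269, 2178309, 3524578, 5702887, 9227465, 14930352, 24157817, 39088169, 63245986, 102334155, 165580141, 267914296, 433494437, 701408733, 1134903170, 1836311903, 2971215073, 4807526976, 7778742049, 12586269025
F(50) = 12586269025


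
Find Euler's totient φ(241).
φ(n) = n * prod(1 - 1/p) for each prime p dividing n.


241 = 241
Prime factors: 241
φ(241) = 241 × (1-1/241)
= 241 × 240/241 = 240

φ(241) = 240


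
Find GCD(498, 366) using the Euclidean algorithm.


498 = 1 * 366 + 132
366 = 2 * 132 + 102
132 = 1 * 102 + 30
102 = 3 * 30 + 12
30 = 2 * 12 + 6
12 = 2 * 6 + 0
GCD = 6


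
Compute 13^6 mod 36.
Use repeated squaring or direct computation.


13^1 mod 36 = 13
13^2 mod 36 = 25
13^3 mod 36 = 1
13^4 mod 36 = 13
13^5 mod 36 = 25
13^6 mod 36 = 1


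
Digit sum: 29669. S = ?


2 + 9 + 6 + 6 + 9 = 32


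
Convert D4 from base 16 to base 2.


D4 (base 16) = 212 (decimal)
212 (decimal) = 11010100 (base 2)


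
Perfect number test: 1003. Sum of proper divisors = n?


Proper divisors of 1003: 1, 17, 59
Sum = 1 + 17 + 59 = 77

No, 1003 is not perfect (77 ≠ 1003)


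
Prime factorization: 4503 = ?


4503 / 3 = 1501
1501 / 19 = 79
79 / 79 = 1
4503 = 3 × 19 × 79


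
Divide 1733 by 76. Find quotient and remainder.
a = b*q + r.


1733 = 76 * 22 + 61
Check: 1672 + 61 = 1733

q = 22, r = 61


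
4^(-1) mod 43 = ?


Use the extended Euclidean algorithm on (43, 4); each row r = 43*s + 4*t:
r=43, s=1, t=0
r=4, s=0, t=1
q=10: r=3, s=1, t=-10   [43*(1) + 4*(-10) = 3]
q=1: r=1, s=-1, t=11   [43*(-1) + 4*(11) = 1]
q=3: r=0, s=4, t=-43   [43*(4) + 4*(-43) = 0]
GCD = 1 with t = 11, so 4*(11) ≡ 1 (mod 43)
Inverse = 11 mod 43 = 11
Check: 4 * 11 = 44 ≡ 1 (mod 43)

4^(-1) ≡ 11 (mod 43)


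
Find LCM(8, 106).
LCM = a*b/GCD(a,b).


GCD(8, 106) = 2
LCM = 8*106/2 = 848/2 = 424

LCM = 424


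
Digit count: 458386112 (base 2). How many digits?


458386112 in base 2 = 11011010100100110101011000000
Number of digits = 29

29 digits (base 2)


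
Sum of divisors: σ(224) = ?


Divisors of 224: 1, 2, 4, 7, 8, 14, 16, 28, 32, 56, 112, 224
Sum = 1 + 2 + 4 + 7 + 8 + 14 + 16 + 28 + 32 + 56 + 112 + 224 = 504

σ(224) = 504


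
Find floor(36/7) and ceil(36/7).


36/7 = 5.1429
floor = 5
ceil = 6

floor = 5, ceil = 6


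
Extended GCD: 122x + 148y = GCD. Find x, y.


Tabular extended Euclidean (each row: r = 122*s + 148*t):
r=122, s=1, t=0
r=148, s=0, t=1
q=0: r=122, s=1, t=0   [122*(1) + 148*(0) = 122]
q=1: r=26, s=-1, t=1   [122*(-1) + 148*(1) = 26]
q=4: r=18, s=5, t=-4   [122*(5) + 148*(-4) = 18]
q=1: r=8, s=-6, t=5   [122*(-6) + 148*(5) = 8]
q=2: r=2, s=17, t=-14   [122*(17) + 148*(-14) = 2]
q=4: r=0, s=-74, t=61   [122*(-74) + 148*(61) = 0]
GCD = 2; from the row with r=2: x=17, y=-14
Check: 122*(17) + 148*(-14) = 2074 - 2072 = 2

GCD = 2, x = 17, y = -14


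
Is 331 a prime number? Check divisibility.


Check divisors up to sqrt(331) = 18.1934
No divisors found.
331 is prime.

Yes, 331 is prime


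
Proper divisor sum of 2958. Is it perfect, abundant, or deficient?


Proper divisors: 1, 2, 3, 6, 17, 29, 34, 51, 58, 87, 102, 174, 493, 986, 1479
Sum = 1 + 2 + 3 + 6 + 17 + 29 + 34 + 51 + 58 + 87 + 102 + 174 + 493 + 986 + 1479 = 3522
3522 > 2958 → abundant

s(2958) = 3522 (abundant)


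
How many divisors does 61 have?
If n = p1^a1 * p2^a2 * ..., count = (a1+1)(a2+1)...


61 = 61^1
d(61) = (1+1) = 2

2 divisors


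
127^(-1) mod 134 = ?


Use the extended Euclidean algorithm on (134, 127); each row r = 134*s + 127*t:
r=134, s=1, t=0
r=127, s=0, t=1
q=1: r=7, s=1, t=-1   [134*(1) + 127*(-1) = 7]
q=18: r=1, s=-18, t=19   [134*(-18) + 127*(19) = 1]
q=7: r=0, s=127, t=-134   [134*(127) + 127*(-134) = 0]
GCD = 1 with t = 19, so 127*(19) ≡ 1 (mod 134)
Inverse = 19 mod 134 = 19
Check: 127 * 19 = 2413 ≡ 1 (mod 134)

127^(-1) ≡ 19 (mod 134)


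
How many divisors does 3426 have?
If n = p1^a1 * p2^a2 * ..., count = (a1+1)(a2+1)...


3426 = 2^1 × 3^1 × 571^1
d(3426) = (1+1) × (1+1) × (1+1) = 8

8 divisors


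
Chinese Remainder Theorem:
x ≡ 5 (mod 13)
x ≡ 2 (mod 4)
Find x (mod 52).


M = 13*4 = 52
M1 = M/13 = 4, M2 = M/4 = 13
M1^(-1) mod 13 = 10, M2^(-1) mod 4 = 1
x = 5*4*10 + 2*13*1 = 226
226 mod 52 = 18
Check: 18 mod 13 = 5 ✓, 18 mod 4 = 2 ✓

x ≡ 18 (mod 52)


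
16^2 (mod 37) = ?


16^1 mod 37 = 16
16^2 mod 37 = 34


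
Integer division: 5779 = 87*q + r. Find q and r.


5779 = 87 * 66 + 37
Check: 5742 + 37 = 5779

q = 66, r = 37


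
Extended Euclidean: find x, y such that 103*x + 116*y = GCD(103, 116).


Tabular extended Euclidean (each row: r = 103*s + 116*t):
r=103, s=1, t=0
r=116, s=0, t=1
q=0: r=103, s=1, t=0   [103*(1) + 116*(0) = 103]
q=1: r=13, s=-1, t=1   [103*(-1) + 116*(1) = 13]
q=7: r=12, s=8, t=-7   [103*(8) + 116*(-7) = 12]
q=1: r=1, s=-9, t=8   [103*(-9) + 116*(8) = 1]
q=12: r=0, s=116, t=-103   [103*(116) + 116*(-103) = 0]
GCD = 1; from the row with r=1: x=-9, y=8
Check: 103*(-9) + 116*(8) = -927 + 928 = 1

GCD = 1, x = -9, y = 8


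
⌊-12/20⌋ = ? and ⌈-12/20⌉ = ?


-12/20 = -0.6000
floor = -1
ceil = 0

floor = -1, ceil = 0


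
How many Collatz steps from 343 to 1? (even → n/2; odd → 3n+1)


343 → 1030 → 515 → 1546 → 773 → 2320 → 1160 → 580 → 290 → 145 → 436 → 218 → 109 → 328 → 164 → 82 → 41 → 124 → 62 → 31 → 94 → 47 → 142 → 71 → 214 → 107 → 322 → 161 → 484 → 242 → 121 → 364 → 182 → 91 → 274 → 137 → 412 → 206 → 103 → 310 → 155 → 466 → 233 → 700 → 350 → 175 → 526 → 263 → 790 → 395 → 1186 → 593 → 1780 → 890 → 445 → 1336 → 668 → 334 → 167 → 502 → 251 → 754 → 377 → 1132 → 566 → 283 → 850 → 425 → 1276 → 638 → 319 → 958 → 479 → 1438 → 719 → 2158 → 1079 → 3238 → 1619 → 4858 → 2429 → 7288 → 3644 → 1822 → 911 → 2734 → 1367 → 4102 → 2051 → 6154 → 3077 → 9232 → 4616 → 2308 → 1154 → 577 → 1732 → 866 → 433 → 1300 → 650 → 325 → 976 → 488 → 244 → 122 → 61 → 184 → 92 → 46 → 23 → 70 → 35 → 106 → 53 → 160 → 80 → 40 → 20 → 10 → 5 → 16 → 8 → 4 → 2 → 1
Total steps = 125

125 steps


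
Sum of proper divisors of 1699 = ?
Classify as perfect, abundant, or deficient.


Proper divisors: 1
Sum = 1 = 1
1 < 1699 → deficient

s(1699) = 1 (deficient)


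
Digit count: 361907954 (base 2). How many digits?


361907954 in base 2 = 10101100100100100011011110010
Number of digits = 29

29 digits (base 2)


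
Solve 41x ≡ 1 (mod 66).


GCD(41, 66) = 1, unique solution
a^(-1) mod 66 = 29
x = 29 * 1 mod 66 = 29

x ≡ 29 (mod 66)


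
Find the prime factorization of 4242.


4242 / 2 = 2121
2121 / 3 = 707
707 / 7 = 101
101 / 101 = 1
4242 = 2 × 3 × 7 × 101


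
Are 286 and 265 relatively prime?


Euclidean algorithm:
286 = 1 * 265 + 21
265 = 12 * 21 + 13
21 = 1 * 13 + 8
13 = 1 * 8 + 5
8 = 1 * 5 + 3
5 = 1 * 3 + 2
3 = 1 * 2 + 1
2 = 2 * 1 + 0
GCD(286, 265) = 1

Yes, coprime (GCD = 1)


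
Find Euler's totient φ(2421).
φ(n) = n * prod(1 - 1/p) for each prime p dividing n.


2421 = 3^2 × 269
Prime factors: 3, 269
φ(2421) = 2421 × (1-1/3) × (1-1/269)
= 2421 × 2/3 × 268/269 = 1608

φ(2421) = 1608


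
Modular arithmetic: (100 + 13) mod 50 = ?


100 + 13 = 113
113 mod 50 = 13


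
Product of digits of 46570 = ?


4 × 6 × 5 × 7 × 0 = 0


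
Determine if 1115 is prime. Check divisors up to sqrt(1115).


1115 / 5 = 223 (exact division)
1115 is NOT prime.

No, 1115 is not prime


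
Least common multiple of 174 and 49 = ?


GCD(174, 49) = 1
LCM = 174*49/1 = 8526/1 = 8526

LCM = 8526


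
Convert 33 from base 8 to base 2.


33 (base 8) = 27 (decimal)
27 (decimal) = 11011 (base 2)


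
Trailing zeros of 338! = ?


floor(338/5) = 67
floor(338/25) = 13
floor(338/125) = 2
Total = 82

82 trailing zeros


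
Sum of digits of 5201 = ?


5 + 2 + 0 + 1 = 8


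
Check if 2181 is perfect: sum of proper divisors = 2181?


Proper divisors of 2181: 1, 3, 727
Sum = 1 + 3 + 727 = 731

No, 2181 is not perfect (731 ≠ 2181)


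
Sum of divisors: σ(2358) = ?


Divisors of 2358: 1, 2, 3, 6, 9, 18, 131, 262, 393, 786, 1179, 2358
Sum = 1 + 2 + 3 + 6 + 9 + 18 + 131 + 262 + 393 + 786 + 1179 + 2358 = 5148

σ(2358) = 5148


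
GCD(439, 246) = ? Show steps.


439 = 1 * 246 + 193
246 = 1 * 193 + 53
193 = 3 * 53 + 34
53 = 1 * 34 + 19
34 = 1 * 19 + 15
19 = 1 * 15 + 4
15 = 3 * 4 + 3
4 = 1 * 3 + 1
3 = 3 * 1 + 0
GCD = 1


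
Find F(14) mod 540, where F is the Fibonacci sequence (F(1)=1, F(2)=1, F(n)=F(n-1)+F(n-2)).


F(k) mod 540 for k=1..14:
1, 1, 2, 3, 5, 8, 13, 21, 34, 55, 89, 144, 233, 377
F(14) mod 540 = 377


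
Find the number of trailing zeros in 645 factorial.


floor(645/5) = 129
floor(645/25) = 25
floor(645/125) = 5
floor(645/625) = 1
Total = 160

160 trailing zeros


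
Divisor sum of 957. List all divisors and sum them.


Divisors of 957: 1, 3, 11, 29, 33, 87, 319, 957
Sum = 1 + 3 + 11 + 29 + 33 + 87 + 319 + 957 = 1440

σ(957) = 1440


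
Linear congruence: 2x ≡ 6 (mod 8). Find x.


GCD(2, 8) = 2 divides 6
Divide: 1x ≡ 3 (mod 4)
x ≡ 3 (mod 4)


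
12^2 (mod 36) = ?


12^1 mod 36 = 12
12^2 mod 36 = 0


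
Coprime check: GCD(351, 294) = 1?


Euclidean algorithm:
351 = 1 * 294 + 57
294 = 5 * 57 + 9
57 = 6 * 9 + 3
9 = 3 * 3 + 0
GCD(351, 294) = 3

No, not coprime (GCD = 3)


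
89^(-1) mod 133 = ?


Use the extended Euclidean algorithm on (133, 89); each row r = 133*s + 89*t:
r=133, s=1, t=0
r=89, s=0, t=1
q=1: r=44, s=1, t=-1   [133*(1) + 89*(-1) = 44]
q=2: r=1, s=-2, t=3   [133*(-2) + 89*(3) = 1]
q=44: r=0, s=89, t=-133   [133*(89) + 89*(-133) = 0]
GCD = 1 with t = 3, so 89*(3) ≡ 1 (mod 133)
Inverse = 3 mod 133 = 3
Check: 89 * 3 = 267 ≡ 1 (mod 133)

89^(-1) ≡ 3 (mod 133)


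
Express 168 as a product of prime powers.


168 / 2 = 84
84 / 2 = 42
42 / 2 = 21
21 / 3 = 7
7 / 7 = 1
168 = 2^3 × 3 × 7


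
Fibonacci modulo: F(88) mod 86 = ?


F(k) mod 86 for k=1..88:
1, 1, 2, 3, 5, 8, 13, 21, 34, 55, 3, 58, 61, 33, 8, 41, 49, 4, 53, 57, 24, 81, 19, 14, 33, 47, 80, 41, 35, 76, 25, 15, 40, 55, 9, 64, 73, 51, 38, 3, 41, 44, 85, 43, 42, 85, 41, 40, 81, 35, 30, 65, 9, 74, 83, 71, 68, 53, 35, 2, 37, 39, 76, 29, 19, 48, 67, 29, 10, 39, 49, 2, 51, 53, 18, 71, 3, 74, 77, 65, 56, 35, 5, 40, 45, 85, 44, 43
F(88) mod 86 = 43


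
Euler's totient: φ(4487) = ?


4487 = 7 × 641
Prime factors: 7, 641
φ(4487) = 4487 × (1-1/7) × (1-1/641)
= 4487 × 6/7 × 640/641 = 3840

φ(4487) = 3840


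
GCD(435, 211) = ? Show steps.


435 = 2 * 211 + 13
211 = 16 * 13 + 3
13 = 4 * 3 + 1
3 = 3 * 1 + 0
GCD = 1


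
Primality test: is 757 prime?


Check divisors up to sqrt(757) = 27.5136
No divisors found.
757 is prime.

Yes, 757 is prime


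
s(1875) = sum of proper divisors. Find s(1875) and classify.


Proper divisors: 1, 3, 5, 15, 25, 75, 125, 375, 625
Sum = 1 + 3 + 5 + 15 + 25 + 75 + 125 + 375 + 625 = 1249
1249 < 1875 → deficient

s(1875) = 1249 (deficient)


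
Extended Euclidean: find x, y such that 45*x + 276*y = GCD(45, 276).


Tabular extended Euclidean (each row: r = 45*s + 276*t):
r=45, s=1, t=0
r=276, s=0, t=1
q=0: r=45, s=1, t=0   [45*(1) + 276*(0) = 45]
q=6: r=6, s=-6, t=1   [45*(-6) + 276*(1) = 6]
q=7: r=3, s=43, t=-7   [45*(43) + 276*(-7) = 3]
q=2: r=0, s=-92, t=15   [45*(-92) + 276*(15) = 0]
GCD = 3; from the row with r=3: x=43, y=-7
Check: 45*(43) + 276*(-7) = 1935 - 1932 = 3

GCD = 3, x = 43, y = -7


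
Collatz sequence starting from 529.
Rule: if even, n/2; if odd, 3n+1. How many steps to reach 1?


529 → 1588 → 794 → 397 → 1192 → 596 → 298 → 149 → 448 → 224 → 112 → 56 → 28 → 14 → 7 → 22 → 11 → 34 → 17 → 52 → 26 → 13 → 40 → 20 → 10 → 5 → 16 → 8 → 4 → 2 → 1
Total steps = 30

30 steps


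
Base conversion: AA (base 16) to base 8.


AA (base 16) = 170 (decimal)
170 (decimal) = 252 (base 8)


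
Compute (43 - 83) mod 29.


43 - 83 = -40
-40 mod 29 = 18


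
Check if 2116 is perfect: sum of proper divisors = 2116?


Proper divisors of 2116: 1, 2, 4, 23, 46, 92, 529, 1058
Sum = 1 + 2 + 4 + 23 + 46 + 92 + 529 + 1058 = 1755

No, 2116 is not perfect (1755 ≠ 2116)


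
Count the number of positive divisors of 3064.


3064 = 2^3 × 383^1
d(3064) = (3+1) × (1+1) = 8

8 divisors


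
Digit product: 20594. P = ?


2 × 0 × 5 × 9 × 4 = 0


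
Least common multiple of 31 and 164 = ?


GCD(31, 164) = 1
LCM = 31*164/1 = 5084/1 = 5084

LCM = 5084


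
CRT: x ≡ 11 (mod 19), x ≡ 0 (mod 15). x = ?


M = 19*15 = 285
M1 = M/19 = 15, M2 = M/15 = 19
M1^(-1) mod 19 = 14, M2^(-1) mod 15 = 4
x = 11*15*14 + 0*19*4 = 2310
2310 mod 285 = 30
Check: 30 mod 19 = 11 ✓, 30 mod 15 = 0 ✓

x ≡ 30 (mod 285)


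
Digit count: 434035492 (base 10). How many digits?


434035492 has 9 digits in base 10
floor(log10(434035492)) + 1 = floor(8.6375) + 1 = 9

9 digits (base 10)


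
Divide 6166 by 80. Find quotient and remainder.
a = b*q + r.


6166 = 80 * 77 + 6
Check: 6160 + 6 = 6166

q = 77, r = 6


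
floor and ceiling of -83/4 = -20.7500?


-83/4 = -20.7500
floor = -21
ceil = -20

floor = -21, ceil = -20


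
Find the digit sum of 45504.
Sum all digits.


4 + 5 + 5 + 0 + 4 = 18


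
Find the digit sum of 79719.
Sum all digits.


7 + 9 + 7 + 1 + 9 = 33


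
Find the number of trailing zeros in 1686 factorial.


floor(1686/5) = 337
floor(1686/25) = 67
floor(1686/125) = 13
floor(1686/625) = 2
Total = 419

419 trailing zeros


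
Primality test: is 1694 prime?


1694 / 2 = 847 (exact division)
1694 is NOT prime.

No, 1694 is not prime


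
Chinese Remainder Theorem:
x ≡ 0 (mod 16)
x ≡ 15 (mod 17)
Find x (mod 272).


M = 16*17 = 272
M1 = M/16 = 17, M2 = M/17 = 16
M1^(-1) mod 16 = 1, M2^(-1) mod 17 = 16
x = 0*17*1 + 15*16*16 = 3840
3840 mod 272 = 32
Check: 32 mod 16 = 0 ✓, 32 mod 17 = 15 ✓

x ≡ 32 (mod 272)


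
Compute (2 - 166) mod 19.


2 - 166 = -164
-164 mod 19 = 7


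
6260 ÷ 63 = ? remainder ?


6260 = 63 * 99 + 23
Check: 6237 + 23 = 6260

q = 99, r = 23


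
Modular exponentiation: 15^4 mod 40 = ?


15^1 mod 40 = 15
15^2 mod 40 = 25
15^3 mod 40 = 15
15^4 mod 40 = 25


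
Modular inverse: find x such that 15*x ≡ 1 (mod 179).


Use the extended Euclidean algorithm on (179, 15); each row r = 179*s + 15*t:
r=179, s=1, t=0
r=15, s=0, t=1
q=11: r=14, s=1, t=-11   [179*(1) + 15*(-11) = 14]
q=1: r=1, s=-1, t=12   [179*(-1) + 15*(12) = 1]
q=14: r=0, s=15, t=-179   [179*(15) + 15*(-179) = 0]
GCD = 1 with t = 12, so 15*(12) ≡ 1 (mod 179)
Inverse = 12 mod 179 = 12
Check: 15 * 12 = 180 ≡ 1 (mod 179)

15^(-1) ≡ 12 (mod 179)


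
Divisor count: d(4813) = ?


4813 = 4813^1
d(4813) = (1+1) = 2

2 divisors


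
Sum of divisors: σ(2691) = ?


Divisors of 2691: 1, 3, 9, 13, 23, 39, 69, 117, 207, 299, 897, 2691
Sum = 1 + 3 + 9 + 13 + 23 + 39 + 69 + 117 + 207 + 299 + 897 + 2691 = 4368

σ(2691) = 4368


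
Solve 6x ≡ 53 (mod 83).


GCD(6, 83) = 1, unique solution
a^(-1) mod 83 = 14
x = 14 * 53 mod 83 = 78

x ≡ 78 (mod 83)


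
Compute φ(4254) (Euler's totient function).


4254 = 2 × 3 × 709
Prime factors: 2, 3, 709
φ(4254) = 4254 × (1-1/2) × (1-1/3) × (1-1/709)
= 4254 × 1/2 × 2/3 × 708/709 = 1416

φ(4254) = 1416


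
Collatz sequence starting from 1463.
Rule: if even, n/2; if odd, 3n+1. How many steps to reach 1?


1463 → 4390 → 2195 → 6586 → 3293 → 9880 → 4940 → 2470 → 1235 → 3706 → 1853 → 5560 → 2780 → 1390 → 695 → 2086 → 1043 → 3130 → 1565 → 4696 → 2348 → 1174 → 587 → 1762 → 881 → 2644 → 1322 → 661 → 1984 → 992 → 496 → 248 → 124 → 62 → 31 → 94 → 47 → 142 → 71 → 214 → 107 → 322 → 161 → 484 → 242 → 121 → 364 → 182 → 91 → 274 → 137 → 412 → 206 → 103 → 310 → 155 → 466 → 233 → 700 → 350 → 175 → 526 → 263 → 790 → 395 → 1186 → 593 → 1780 → 890 → 445 → 1336 → 668 → 334 → 167 → 502 → 251 → 754 → 377 → 1132 → 566 → 283 → 850 → 425 → 1276 → 638 → 319 → 958 → 479 → 1438 → 719 → 2158 → 1079 → 3238 → 1619 → 4858 → 2429 → 7288 → 3644 → 1822 → 911 → 2734 → 1367 → 4102 → 2051 → 6154 → 3077 → 9232 → 4616 → 2308 → 1154 → 577 → 1732 → 866 → 433 → 1300 → 650 → 325 → 976 → 488 → 244 → 122 → 61 → 184 → 92 → 46 → 23 → 70 → 35 → 106 → 53 → 160 → 80 → 40 → 20 → 10 → 5 → 16 → 8 → 4 → 2 → 1
Total steps = 140

140 steps


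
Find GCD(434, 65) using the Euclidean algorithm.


434 = 6 * 65 + 44
65 = 1 * 44 + 21
44 = 2 * 21 + 2
21 = 10 * 2 + 1
2 = 2 * 1 + 0
GCD = 1


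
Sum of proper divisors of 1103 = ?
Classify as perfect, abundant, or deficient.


Proper divisors: 1
Sum = 1 = 1
1 < 1103 → deficient

s(1103) = 1 (deficient)


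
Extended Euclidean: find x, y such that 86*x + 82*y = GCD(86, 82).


Tabular extended Euclidean (each row: r = 86*s + 82*t):
r=86, s=1, t=0
r=82, s=0, t=1
q=1: r=4, s=1, t=-1   [86*(1) + 82*(-1) = 4]
q=20: r=2, s=-20, t=21   [86*(-20) + 82*(21) = 2]
q=2: r=0, s=41, t=-43   [86*(41) + 82*(-43) = 0]
GCD = 2; from the row with r=2: x=-20, y=21
Check: 86*(-20) + 82*(21) = -1720 + 1722 = 2

GCD = 2, x = -20, y = 21


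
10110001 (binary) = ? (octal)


10110001 (base 2) = 177 (decimal)
177 (decimal) = 261 (base 8)


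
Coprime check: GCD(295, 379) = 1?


Euclidean algorithm:
379 = 1 * 295 + 84
295 = 3 * 84 + 43
84 = 1 * 43 + 41
43 = 1 * 41 + 2
41 = 20 * 2 + 1
2 = 2 * 1 + 0
GCD(295, 379) = 1

Yes, coprime (GCD = 1)


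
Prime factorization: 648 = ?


648 / 2 = 324
324 / 2 = 162
162 / 2 = 81
81 / 3 = 27
27 / 3 = 9
9 / 3 = 3
3 / 3 = 1
648 = 2^3 × 3^4


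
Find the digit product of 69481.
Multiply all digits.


6 × 9 × 4 × 8 × 1 = 1728


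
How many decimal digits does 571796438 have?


571796438 has 9 digits in base 10
floor(log10(571796438)) + 1 = floor(8.7572) + 1 = 9

9 digits (base 10)


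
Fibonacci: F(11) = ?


Sequence: 1, 1, 2, 3, 5, 8, 13, 21, 34, 55, 89
F(11) = 89


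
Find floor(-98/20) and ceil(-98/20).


-98/20 = -4.9000
floor = -5
ceil = -4

floor = -5, ceil = -4


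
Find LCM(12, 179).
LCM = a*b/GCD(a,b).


GCD(12, 179) = 1
LCM = 12*179/1 = 2148/1 = 2148

LCM = 2148


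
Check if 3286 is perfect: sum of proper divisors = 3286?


Proper divisors of 3286: 1, 2, 31, 53, 62, 106, 1643
Sum = 1 + 2 + 31 + 53 + 62 + 106 + 1643 = 1898

No, 3286 is not perfect (1898 ≠ 3286)


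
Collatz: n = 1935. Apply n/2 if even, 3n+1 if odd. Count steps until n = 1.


1935 → 5806 → 2903 → 8710 → 4355 → 13066 → 6533 → 19600 → 9800 → 4900 → 2450 → 1225 → 3676 → 1838 → 919 → 2758 → 1379 → 4138 → 2069 → 6208 → 3104 → 1552 → 776 → 388 → 194 → 97 → 292 → 146 → 73 → 220 → 110 → 55 → 166 → 83 → 250 → 125 → 376 → 188 → 94 → 47 → 142 → 71 → 214 → 107 → 322 → 161 → 484 → 242 → 121 → 364 → 182 → 91 → 274 → 137 → 412 → 206 → 103 → 310 → 155 → 466 → 233 → 700 → 350 → 175 → 526 → 263 → 790 → 395 → 1186 → 593 → 1780 → 890 → 445 → 1336 → 668 → 334 → 167 → 502 → 251 → 754 → 377 → 1132 → 566 → 283 → 850 → 425 → 1276 → 638 → 319 → 958 → 479 → 1438 → 719 → 2158 → 1079 → 3238 → 1619 → 4858 → 2429 → 7288 → 3644 → 1822 → 911 → 2734 → 1367 → 4102 → 2051 → 6154 → 3077 → 9232 → 4616 → 2308 → 1154 → 577 → 1732 → 866 → 433 → 1300 → 650 → 325 → 976 → 488 → 244 → 122 → 61 → 184 → 92 → 46 → 23 → 70 → 35 → 106 → 53 → 160 → 80 → 40 → 20 → 10 → 5 → 16 → 8 → 4 → 2 → 1
Total steps = 143

143 steps


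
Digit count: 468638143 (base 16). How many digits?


468638143 in base 16 = 1BEED9BF
Number of digits = 8

8 digits (base 16)


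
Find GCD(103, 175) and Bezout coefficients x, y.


Tabular extended Euclidean (each row: r = 103*s + 175*t):
r=103, s=1, t=0
r=175, s=0, t=1
q=0: r=103, s=1, t=0   [103*(1) + 175*(0) = 103]
q=1: r=72, s=-1, t=1   [103*(-1) + 175*(1) = 72]
q=1: r=31, s=2, t=-1   [103*(2) + 175*(-1) = 31]
q=2: r=10, s=-5, t=3   [103*(-5) + 175*(3) = 10]
q=3: r=1, s=17, t=-10   [103*(17) + 175*(-10) = 1]
q=10: r=0, s=-175, t=103   [103*(-175) + 175*(103) = 0]
GCD = 1; from the row with r=1: x=17, y=-10
Check: 103*(17) + 175*(-10) = 1751 - 1750 = 1

GCD = 1, x = 17, y = -10


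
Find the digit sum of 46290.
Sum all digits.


4 + 6 + 2 + 9 + 0 = 21


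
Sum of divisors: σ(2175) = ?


Divisors of 2175: 1, 3, 5, 15, 25, 29, 75, 87, 145, 435, 725, 2175
Sum = 1 + 3 + 5 + 15 + 25 + 29 + 75 + 87 + 145 + 435 + 725 + 2175 = 3720

σ(2175) = 3720


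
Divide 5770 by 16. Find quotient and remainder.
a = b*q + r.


5770 = 16 * 360 + 10
Check: 5760 + 10 = 5770

q = 360, r = 10


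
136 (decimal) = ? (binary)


136 (base 10) = 136 (decimal)
136 (decimal) = 10001000 (base 2)


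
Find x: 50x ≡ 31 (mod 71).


GCD(50, 71) = 1, unique solution
a^(-1) mod 71 = 27
x = 27 * 31 mod 71 = 56

x ≡ 56 (mod 71)


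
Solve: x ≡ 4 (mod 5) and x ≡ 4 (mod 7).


M = 5*7 = 35
M1 = M/5 = 7, M2 = M/7 = 5
M1^(-1) mod 5 = 3, M2^(-1) mod 7 = 3
x = 4*7*3 + 4*5*3 = 144
144 mod 35 = 4
Check: 4 mod 5 = 4 ✓, 4 mod 7 = 4 ✓

x ≡ 4 (mod 35)


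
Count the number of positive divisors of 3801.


3801 = 3^1 × 7^1 × 181^1
d(3801) = (1+1) × (1+1) × (1+1) = 8

8 divisors


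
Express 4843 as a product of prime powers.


4843 / 29 = 167
167 / 167 = 1
4843 = 29 × 167


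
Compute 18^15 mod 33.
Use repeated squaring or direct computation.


18^1 mod 33 = 18
18^2 mod 33 = 27
18^3 mod 33 = 24
18^4 mod 33 = 3
18^5 mod 33 = 21
18^6 mod 33 = 15
18^7 mod 33 = 6
18^8 mod 33 = 9
18^9 mod 33 = 30
18^10 mod 33 = 12
18^11 mod 33 = 18
18^12 mod 33 = 27
18^13 mod 33 = 24
18^14 mod 33 = 3
18^15 mod 33 = 21


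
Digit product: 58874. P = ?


5 × 8 × 8 × 7 × 4 = 8960


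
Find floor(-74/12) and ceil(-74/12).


-74/12 = -6.1667
floor = -7
ceil = -6

floor = -7, ceil = -6


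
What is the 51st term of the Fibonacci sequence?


Sequence: 1, 1, 2, 3, 5, 8, 13, 21, 34, 55, 89, 144, 233, 377, 610, 987, 1597, 2584, 4181, 6765, 10946, 17711, 28657, 46368, 75025, 121393, 196418, 317811, 514229, 832040, 1346269, 2178309, 3524578, 5702887, 9227465, 14930352, 24157817, 39088169, 63245986, 102334155, 165580141, 267914296, 433494437, 701408733, 1134903170, 1836311903, 2971215073, 4807526976, 7778742049, 12586269025, 20365011074
F(51) = 20365011074


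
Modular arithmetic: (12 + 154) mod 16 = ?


12 + 154 = 166
166 mod 16 = 6


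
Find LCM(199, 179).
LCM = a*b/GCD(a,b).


GCD(199, 179) = 1
LCM = 199*179/1 = 35621/1 = 35621

LCM = 35621


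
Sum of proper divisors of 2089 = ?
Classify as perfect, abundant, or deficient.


Proper divisors: 1
Sum = 1 = 1
1 < 2089 → deficient

s(2089) = 1 (deficient)


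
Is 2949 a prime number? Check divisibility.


2949 / 3 = 983 (exact division)
2949 is NOT prime.

No, 2949 is not prime


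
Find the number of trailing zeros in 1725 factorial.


floor(1725/5) = 345
floor(1725/25) = 69
floor(1725/125) = 13
floor(1725/625) = 2
Total = 429

429 trailing zeros


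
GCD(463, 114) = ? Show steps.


463 = 4 * 114 + 7
114 = 16 * 7 + 2
7 = 3 * 2 + 1
2 = 2 * 1 + 0
GCD = 1


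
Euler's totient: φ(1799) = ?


1799 = 7 × 257
Prime factors: 7, 257
φ(1799) = 1799 × (1-1/7) × (1-1/257)
= 1799 × 6/7 × 256/257 = 1536

φ(1799) = 1536


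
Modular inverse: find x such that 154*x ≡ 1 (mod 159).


Use the extended Euclidean algorithm on (159, 154); each row r = 159*s + 154*t:
r=159, s=1, t=0
r=154, s=0, t=1
q=1: r=5, s=1, t=-1   [159*(1) + 154*(-1) = 5]
q=30: r=4, s=-30, t=31   [159*(-30) + 154*(31) = 4]
q=1: r=1, s=31, t=-32   [159*(31) + 154*(-32) = 1]
q=4: r=0, s=-154, t=159   [159*(-154) + 154*(159) = 0]
GCD = 1 with t = -32, so 154*(-32) ≡ 1 (mod 159)
Inverse = -32 mod 159 = 127
Check: 154 * 127 = 19558 ≡ 1 (mod 159)

154^(-1) ≡ 127 (mod 159)


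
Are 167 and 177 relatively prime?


Euclidean algorithm:
177 = 1 * 167 + 10
167 = 16 * 10 + 7
10 = 1 * 7 + 3
7 = 2 * 3 + 1
3 = 3 * 1 + 0
GCD(167, 177) = 1

Yes, coprime (GCD = 1)


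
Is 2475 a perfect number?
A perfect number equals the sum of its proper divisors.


Proper divisors of 2475: 1, 3, 5, 9, 11, 15, 25, 33, 45, 55, 75, 99, 165, 225, 275, 495, 825
Sum = 1 + 3 + 5 + 9 + 11 + 15 + 25 + 33 + 45 + 55 + 75 + 99 + 165 + 225 + 275 + 495 + 825 = 2361

No, 2475 is not perfect (2361 ≠ 2475)


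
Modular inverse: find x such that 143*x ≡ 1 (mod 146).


Use the extended Euclidean algorithm on (146, 143); each row r = 146*s + 143*t:
r=146, s=1, t=0
r=143, s=0, t=1
q=1: r=3, s=1, t=-1   [146*(1) + 143*(-1) = 3]
q=47: r=2, s=-47, t=48   [146*(-47) + 143*(48) = 2]
q=1: r=1, s=48, t=-49   [146*(48) + 143*(-49) = 1]
q=2: r=0, s=-143, t=146   [146*(-143) + 143*(146) = 0]
GCD = 1 with t = -49, so 143*(-49) ≡ 1 (mod 146)
Inverse = -49 mod 146 = 97
Check: 143 * 97 = 13871 ≡ 1 (mod 146)

143^(-1) ≡ 97 (mod 146)


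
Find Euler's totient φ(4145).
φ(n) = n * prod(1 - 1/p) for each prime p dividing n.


4145 = 5 × 829
Prime factors: 5, 829
φ(4145) = 4145 × (1-1/5) × (1-1/829)
= 4145 × 4/5 × 828/829 = 3312

φ(4145) = 3312


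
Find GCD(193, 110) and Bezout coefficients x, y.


Tabular extended Euclidean (each row: r = 193*s + 110*t):
r=193, s=1, t=0
r=110, s=0, t=1
q=1: r=83, s=1, t=-1   [193*(1) + 110*(-1) = 83]
q=1: r=27, s=-1, t=2   [193*(-1) + 110*(2) = 27]
q=3: r=2, s=4, t=-7   [193*(4) + 110*(-7) = 2]
q=13: r=1, s=-53, t=93   [193*(-53) + 110*(93) = 1]
q=2: r=0, s=110, t=-193   [193*(110) + 110*(-193) = 0]
GCD = 1; from the row with r=1: x=-53, y=93
Check: 193*(-53) + 110*(93) = -10229 + 10230 = 1

GCD = 1, x = -53, y = 93


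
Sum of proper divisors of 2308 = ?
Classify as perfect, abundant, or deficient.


Proper divisors: 1, 2, 4, 577, 1154
Sum = 1 + 2 + 4 + 577 + 1154 = 1738
1738 < 2308 → deficient

s(2308) = 1738 (deficient)
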